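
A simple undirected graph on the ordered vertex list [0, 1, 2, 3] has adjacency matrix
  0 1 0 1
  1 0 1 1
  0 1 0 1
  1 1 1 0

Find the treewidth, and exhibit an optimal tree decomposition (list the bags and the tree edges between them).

Treewidth 2.
One optimal decomposition is:
Bags: B1 = {1, 2, 3}  B2 = {0, 1, 3}
Tree: B1–B2

The largest bag has 3 vertices, giving width 2; this decomposition certifies tw(G) ≤ 2. Conversely, {0, 1, 3} is a clique of size 3, and the vertices of any clique must share a bag in every tree decomposition; so some bag has ≥ 3 vertices and tw(G) ≥ 2. Combining the bounds, tw(G) = 2.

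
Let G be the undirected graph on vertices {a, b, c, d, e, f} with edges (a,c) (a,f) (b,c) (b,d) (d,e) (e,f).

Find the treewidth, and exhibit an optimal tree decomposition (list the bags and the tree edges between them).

The largest bag has 3 vertices, giving width 2; this decomposition certifies tw(G) ≤ 2. Since b–d–e–f–a–c–b is a cycle in G, G is not acyclic. Forests are exactly the graphs of treewidth ≤ 1, so tw(G) ≥ 2. Therefore the treewidth is 2.

Treewidth 2.
One optimal decomposition is:
Bags: B1 = {b, d, e}  B2 = {b, e, f}  B3 = {a, b, f}  B4 = {a, b, c}
Tree: B1–B2, B2–B3, B3–B4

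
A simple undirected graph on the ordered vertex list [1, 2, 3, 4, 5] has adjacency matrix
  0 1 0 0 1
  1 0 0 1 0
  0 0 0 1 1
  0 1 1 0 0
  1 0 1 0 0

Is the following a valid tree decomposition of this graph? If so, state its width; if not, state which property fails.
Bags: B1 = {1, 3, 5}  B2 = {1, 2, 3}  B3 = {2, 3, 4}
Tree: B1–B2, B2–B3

Every vertex of G appears in some bag (union = {1, 2, 3, 4, 5}); every edge is covered by a bag; and for each vertex v the set of bags containing v is connected in the bag tree. The decomposition is therefore valid. The largest bag has 3 vertices, so the width is 2.

Yes; width 2.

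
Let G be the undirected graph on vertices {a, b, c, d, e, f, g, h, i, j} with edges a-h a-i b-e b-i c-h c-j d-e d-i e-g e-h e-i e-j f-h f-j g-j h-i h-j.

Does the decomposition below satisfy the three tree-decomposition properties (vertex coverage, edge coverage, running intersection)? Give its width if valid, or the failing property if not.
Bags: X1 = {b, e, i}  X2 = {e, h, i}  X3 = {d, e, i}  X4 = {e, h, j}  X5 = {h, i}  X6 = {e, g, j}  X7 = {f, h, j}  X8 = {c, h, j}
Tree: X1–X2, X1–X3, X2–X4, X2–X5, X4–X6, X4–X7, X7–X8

A tree decomposition must satisfy three properties: every vertex lies in some bag; for every edge, both endpoints lie together in some bag; and for every vertex, the bags containing it form a connected subtree. Here vertex a appears in no bag, so the decomposition is invalid.

No — vertex a appears in no bag.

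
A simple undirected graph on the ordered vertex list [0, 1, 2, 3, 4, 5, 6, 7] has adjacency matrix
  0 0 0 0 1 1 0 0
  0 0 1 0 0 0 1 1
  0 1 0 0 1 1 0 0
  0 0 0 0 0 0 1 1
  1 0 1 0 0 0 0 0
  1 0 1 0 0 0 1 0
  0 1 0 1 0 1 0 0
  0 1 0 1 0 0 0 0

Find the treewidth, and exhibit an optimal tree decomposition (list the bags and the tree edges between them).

The largest bag has 3 vertices, giving width 2; this decomposition certifies tw(G) ≤ 2. For the lower bound, G contains the cycle 7–3–6–1–7, so G is not a forest; only forests have treewidth ≤ 1, hence tw(G) ≥ 2. Hence tw(G) = 2 exactly.

Treewidth 2.
One optimal decomposition is:
Bags: B1 = {1, 3, 7}  B2 = {1, 3, 6}  B3 = {1, 2, 6}  B4 = {2, 5, 6}  B5 = {2, 4, 5}  B6 = {0, 4, 5}
Tree: B1–B2, B2–B3, B3–B4, B4–B5, B5–B6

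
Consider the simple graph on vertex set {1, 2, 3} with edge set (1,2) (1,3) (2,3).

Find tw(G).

A width-2 tree decomposition is:
Bags: B1 = {1, 2, 3}
Tree: (single bag)
A single bag containing all 3 vertices is trivially a valid decomposition of width 2. On the other hand G contains the 3-clique {1, 2, 3}. A clique must lie in a single bag of any decomposition, so no decomposition can have width below 2. Therefore the treewidth is 2.

2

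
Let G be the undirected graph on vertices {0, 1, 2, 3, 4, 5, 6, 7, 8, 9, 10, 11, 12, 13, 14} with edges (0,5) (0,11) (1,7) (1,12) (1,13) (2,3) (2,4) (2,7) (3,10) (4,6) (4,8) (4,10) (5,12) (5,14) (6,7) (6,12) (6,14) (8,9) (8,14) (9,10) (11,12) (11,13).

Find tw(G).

3

A width-3 tree decomposition is:
Bags: B1 = {3, 8, 9, 10}  B2 = {3, 4, 8, 10}  B3 = {2, 3, 4, 8}  B4 = {2, 4, 8, 14}  B5 = {2, 4, 6, 14}  B6 = {2, 6, 7, 14}  B7 = {5, 6, 7, 14}  B8 = {5, 6, 7, 12}  B9 = {1, 5, 7, 12}  B10 = {0, 1, 5, 12}  B11 = {0, 1, 11, 12}  B12 = {0, 1, 11, 13}
Tree: B1–B2, B2–B3, B3–B4, B4–B5, B5–B6, B6–B7, B7–B8, B8–B9, B9–B10, B10–B11, B11–B12
Each bag holds 4 vertices, so the decomposition has width 3, which upper-bounds the treewidth. For the lower bound: the 4 vertex sets {3,9,10}, {8}, {4}, {2,6,7,14} are disjoint, each induces a connected subgraph, and every pair is joined by at least one edge of G. Contracting each set to a single vertex therefore yields K_{4} as a minor, and since treewidth is minor-monotone, tw(G) ≥ tw(K_{4}) = 3. Hence tw(G) = 3 exactly.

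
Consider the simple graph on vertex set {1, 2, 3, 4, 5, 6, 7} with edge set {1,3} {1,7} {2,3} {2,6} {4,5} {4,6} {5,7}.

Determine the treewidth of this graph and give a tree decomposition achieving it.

Every bag has size at most 3, so the width is 3 − 1 = 2 and tw(G) ≤ 2. The edges 5–4–6–2–3–1–7–5 form a cycle, so G is not a tree and its treewidth is at least 2. Therefore the treewidth is 2.

Treewidth 2.
Bags: B1 = {4, 5, 6}  B2 = {2, 5, 6}  B3 = {2, 3, 5}  B4 = {1, 3, 5}  B5 = {1, 5, 7}
Tree: B1–B2, B2–B3, B3–B4, B4–B5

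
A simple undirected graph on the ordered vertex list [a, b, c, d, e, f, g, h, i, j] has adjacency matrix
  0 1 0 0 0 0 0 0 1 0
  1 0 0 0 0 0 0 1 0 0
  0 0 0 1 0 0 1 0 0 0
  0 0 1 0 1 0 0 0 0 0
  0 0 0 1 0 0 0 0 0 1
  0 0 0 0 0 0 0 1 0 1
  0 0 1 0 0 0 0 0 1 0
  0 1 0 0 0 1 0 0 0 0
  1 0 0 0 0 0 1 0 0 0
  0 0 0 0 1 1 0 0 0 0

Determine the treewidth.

A width-2 tree decomposition is:
Bags: B1 = {a, b, h}  B2 = {a, h, i}  B3 = {g, h, i}  B4 = {c, g, h}  B5 = {c, d, h}  B6 = {d, e, h}  B7 = {e, h, j}  B8 = {f, h, j}
Tree: B1–B2, B2–B3, B3–B4, B4–B5, B5–B6, B6–B7, B7–B8
The largest bag has 3 vertices, giving width 2; this decomposition certifies tw(G) ≤ 2. The edges h–b–a–i–g–c–d–e–j–f–h form a cycle, so G is not a tree and its treewidth is at least 2. Combining the bounds, tw(G) = 2.

2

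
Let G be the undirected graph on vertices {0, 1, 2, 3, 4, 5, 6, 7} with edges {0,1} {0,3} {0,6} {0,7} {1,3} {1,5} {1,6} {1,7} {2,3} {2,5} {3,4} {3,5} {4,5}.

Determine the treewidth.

2

A width-2 tree decomposition is:
Bags: B1 = {3, 4, 5}  B2 = {1, 3, 5}  B3 = {2, 3, 5}  B4 = {0, 1, 3}  B5 = {0, 1, 6}  B6 = {0, 1, 7}
Tree: B1–B2, B1–B3, B2–B4, B4–B5, B4–B6
The largest bag has 3 vertices, giving width 2; this decomposition certifies tw(G) ≤ 2. On the other hand G contains the 3-clique {0, 1, 3}. A clique must lie in a single bag of any decomposition, so no decomposition can have width below 2. The upper and lower bounds meet at 2, so that is the treewidth.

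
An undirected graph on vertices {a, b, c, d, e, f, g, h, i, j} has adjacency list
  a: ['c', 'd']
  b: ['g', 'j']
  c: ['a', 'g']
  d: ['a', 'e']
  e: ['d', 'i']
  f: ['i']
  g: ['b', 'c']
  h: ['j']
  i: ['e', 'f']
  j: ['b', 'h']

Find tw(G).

A width-1 tree decomposition is:
Bags: B1 = {f, i}  B2 = {e, i}  B3 = {d, e}  B4 = {a, d}  B5 = {a, c}  B6 = {c, g}  B7 = {b, g}  B8 = {b, j}  B9 = {h, j}
Tree: B1–B2, B2–B3, B3–B4, B4–B5, B5–B6, B6–B7, B7–B8, B8–B9
Every bag has size at most 2, so the width is 2 − 1 = 1 and tw(G) ≤ 1. Since G has at least one edge (e.g. f–i), it is not an edgeless graph, so tw(G) ≥ 1. The upper and lower bounds meet at 1, so that is the treewidth.

1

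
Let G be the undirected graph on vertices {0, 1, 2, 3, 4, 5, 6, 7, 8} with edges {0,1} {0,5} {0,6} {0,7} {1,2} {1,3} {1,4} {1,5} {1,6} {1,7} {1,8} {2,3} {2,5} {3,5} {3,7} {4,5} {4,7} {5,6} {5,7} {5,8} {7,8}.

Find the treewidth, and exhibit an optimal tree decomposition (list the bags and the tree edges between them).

Treewidth 3.
Bags: B1 = {1, 5, 7, 8}  B2 = {1, 4, 5, 7}  B3 = {0, 1, 5, 7}  B4 = {1, 3, 5, 7}  B5 = {0, 1, 5, 6}  B6 = {1, 2, 3, 5}
Tree: B1–B2, B2–B3, B3–B4, B3–B5, B4–B6

Each bag holds 4 vertices, so the decomposition has width 3, which upper-bounds the treewidth. For the lower bound, the 4 vertices {1, 2, 3, 5} are pairwise adjacent, and any tree decomposition puts a clique entirely inside one bag — forcing width ≥ 3. The upper and lower bounds meet at 3, so that is the treewidth.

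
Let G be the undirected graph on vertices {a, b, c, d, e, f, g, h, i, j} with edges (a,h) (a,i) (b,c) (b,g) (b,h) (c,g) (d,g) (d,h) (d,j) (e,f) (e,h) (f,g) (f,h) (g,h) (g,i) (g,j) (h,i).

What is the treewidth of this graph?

A width-2 tree decomposition is:
Bags: B1 = {f, g, h}  B2 = {e, f, h}  B3 = {d, g, h}  B4 = {g, h, i}  B5 = {d, g, j}  B6 = {b, g, h}  B7 = {a, h, i}  B8 = {b, c, g}
Tree: B1–B2, B1–B3, B3–B4, B3–B5, B1–B6, B4–B7, B6–B8
Every bag has size at most 3, so the width is 3 − 1 = 2 and tw(G) ≤ 2. For the lower bound, the 3 vertices {d, g, j} are pairwise adjacent, and any tree decomposition puts a clique entirely inside one bag — forcing width ≥ 2. Hence tw(G) = 2 exactly.

2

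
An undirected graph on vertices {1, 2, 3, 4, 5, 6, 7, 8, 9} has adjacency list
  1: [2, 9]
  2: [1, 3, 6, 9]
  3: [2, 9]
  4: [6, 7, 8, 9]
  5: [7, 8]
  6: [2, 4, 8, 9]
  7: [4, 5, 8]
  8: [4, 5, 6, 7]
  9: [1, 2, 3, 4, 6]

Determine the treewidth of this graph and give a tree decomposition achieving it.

Treewidth 2.
One such decomposition:
Bags: B1 = {4, 7, 8}  B2 = {4, 6, 8}  B3 = {4, 6, 9}  B4 = {2, 6, 9}  B5 = {1, 2, 9}  B6 = {5, 7, 8}  B7 = {2, 3, 9}
Tree: B1–B2, B2–B3, B3–B4, B4–B5, B1–B6, B5–B7

Every bag has size at most 3, so the width is 3 − 1 = 2 and tw(G) ≤ 2. On the other hand G contains the 3-clique {4, 6, 8}. A clique must lie in a single bag of any decomposition, so no decomposition can have width below 2. Combining the bounds, tw(G) = 2.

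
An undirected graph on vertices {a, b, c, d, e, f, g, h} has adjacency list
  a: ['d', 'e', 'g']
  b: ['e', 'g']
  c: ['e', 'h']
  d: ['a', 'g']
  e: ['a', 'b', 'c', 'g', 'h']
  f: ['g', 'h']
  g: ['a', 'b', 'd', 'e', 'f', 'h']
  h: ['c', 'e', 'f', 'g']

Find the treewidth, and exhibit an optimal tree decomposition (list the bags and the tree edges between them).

Each bag holds 3 vertices, so the decomposition has width 2, which upper-bounds the treewidth. On the other hand G contains the 3-clique {a, d, g}. A clique must lie in a single bag of any decomposition, so no decomposition can have width below 2. Hence tw(G) = 2 exactly.

Treewidth 2.
Bags: B1 = {a, e, g}  B2 = {a, d, g}  B3 = {b, e, g}  B4 = {e, g, h}  B5 = {c, e, h}  B6 = {f, g, h}
Tree: B1–B2, B1–B3, B3–B4, B4–B5, B4–B6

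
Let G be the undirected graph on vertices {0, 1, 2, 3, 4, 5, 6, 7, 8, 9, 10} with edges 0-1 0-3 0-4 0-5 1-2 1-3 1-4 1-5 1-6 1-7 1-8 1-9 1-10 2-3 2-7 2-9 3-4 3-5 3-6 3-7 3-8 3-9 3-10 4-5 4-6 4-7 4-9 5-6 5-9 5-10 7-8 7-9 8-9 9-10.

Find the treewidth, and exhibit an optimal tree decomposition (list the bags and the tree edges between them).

Treewidth 4.
Bags: B1 = {1, 3, 7, 8, 9}  B2 = {1, 2, 3, 7, 9}  B3 = {1, 3, 4, 7, 9}  B4 = {1, 3, 4, 5, 9}  B5 = {1, 3, 4, 5, 6}  B6 = {1, 3, 5, 9, 10}  B7 = {0, 1, 3, 4, 5}
Tree: B1–B2, B1–B3, B3–B4, B4–B5, B4–B6, B4–B7

The largest bag has 5 vertices, giving width 4; this decomposition certifies tw(G) ≤ 4. For the lower bound, the 5 vertices {0, 1, 3, 4, 5} are pairwise adjacent, and any tree decomposition puts a clique entirely inside one bag — forcing width ≥ 4. Hence tw(G) = 4 exactly.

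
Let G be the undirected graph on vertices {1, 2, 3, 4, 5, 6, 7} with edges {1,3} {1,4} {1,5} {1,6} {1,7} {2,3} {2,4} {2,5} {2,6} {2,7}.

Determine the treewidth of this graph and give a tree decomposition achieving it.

The largest bag has 3 vertices, giving width 2; this decomposition certifies tw(G) ≤ 2. The edges 2–5–1–7–2 form a cycle, so G is not a tree and its treewidth is at least 2. Hence tw(G) = 2 exactly.

Treewidth 2.
One optimal decomposition is:
Bags: B1 = {1, 2, 5}  B2 = {1, 2, 7}  B3 = {1, 2, 3}  B4 = {1, 2, 4}  B5 = {1, 2, 6}
Tree: B1–B2, B2–B3, B3–B4, B4–B5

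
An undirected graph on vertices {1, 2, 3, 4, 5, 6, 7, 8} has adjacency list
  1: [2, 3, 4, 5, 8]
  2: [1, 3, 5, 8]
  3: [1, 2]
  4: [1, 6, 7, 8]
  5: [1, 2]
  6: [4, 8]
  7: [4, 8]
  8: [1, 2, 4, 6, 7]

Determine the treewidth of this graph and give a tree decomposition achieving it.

Treewidth 2.
One optimal decomposition is:
Bags: B1 = {4, 6, 8}  B2 = {1, 4, 8}  B3 = {1, 2, 8}  B4 = {1, 2, 3}  B5 = {1, 2, 5}  B6 = {4, 7, 8}
Tree: B1–B2, B2–B3, B3–B4, B3–B5, B2–B6

Each bag holds 3 vertices, so the decomposition has width 2, which upper-bounds the treewidth. For the lower bound, the 3 vertices {1, 2, 8} are pairwise adjacent, and any tree decomposition puts a clique entirely inside one bag — forcing width ≥ 2. Combining the bounds, tw(G) = 2.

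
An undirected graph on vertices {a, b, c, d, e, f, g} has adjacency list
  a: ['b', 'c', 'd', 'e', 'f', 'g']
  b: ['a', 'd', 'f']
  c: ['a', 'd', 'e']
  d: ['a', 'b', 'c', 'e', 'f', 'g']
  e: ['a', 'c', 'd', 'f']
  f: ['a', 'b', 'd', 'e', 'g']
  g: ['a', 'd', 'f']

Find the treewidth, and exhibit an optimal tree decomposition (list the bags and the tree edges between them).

Treewidth 3.
One optimal decomposition is:
Bags: B1 = {a, d, e, f}  B2 = {a, d, f, g}  B3 = {a, c, d, e}  B4 = {a, b, d, f}
Tree: B1–B2, B1–B3, B2–B4

The largest bag has 4 vertices, giving width 3; this decomposition certifies tw(G) ≤ 3. For the lower bound, the 4 vertices {a, c, d, e} are pairwise adjacent, and any tree decomposition puts a clique entirely inside one bag — forcing width ≥ 3. The upper and lower bounds meet at 3, so that is the treewidth.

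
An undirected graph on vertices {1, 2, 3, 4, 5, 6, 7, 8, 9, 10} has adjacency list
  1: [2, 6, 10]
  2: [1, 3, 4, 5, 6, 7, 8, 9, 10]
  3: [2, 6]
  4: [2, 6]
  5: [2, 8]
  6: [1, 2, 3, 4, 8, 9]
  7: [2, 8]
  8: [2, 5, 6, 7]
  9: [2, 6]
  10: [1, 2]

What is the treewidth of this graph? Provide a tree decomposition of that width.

Treewidth 2.
One optimal decomposition is:
Bags: B1 = {2, 6, 8}  B2 = {2, 3, 6}  B3 = {2, 4, 6}  B4 = {2, 5, 8}  B5 = {2, 7, 8}  B6 = {2, 6, 9}  B7 = {1, 2, 6}  B8 = {1, 2, 10}
Tree: B1–B2, B1–B3, B1–B4, B4–B5, B2–B6, B1–B7, B7–B8

The largest bag has 3 vertices, giving width 2; this decomposition certifies tw(G) ≤ 2. Conversely, {1, 2, 10} is a clique of size 3, and the vertices of any clique must share a bag in every tree decomposition; so some bag has ≥ 3 vertices and tw(G) ≥ 2. Combining the bounds, tw(G) = 2.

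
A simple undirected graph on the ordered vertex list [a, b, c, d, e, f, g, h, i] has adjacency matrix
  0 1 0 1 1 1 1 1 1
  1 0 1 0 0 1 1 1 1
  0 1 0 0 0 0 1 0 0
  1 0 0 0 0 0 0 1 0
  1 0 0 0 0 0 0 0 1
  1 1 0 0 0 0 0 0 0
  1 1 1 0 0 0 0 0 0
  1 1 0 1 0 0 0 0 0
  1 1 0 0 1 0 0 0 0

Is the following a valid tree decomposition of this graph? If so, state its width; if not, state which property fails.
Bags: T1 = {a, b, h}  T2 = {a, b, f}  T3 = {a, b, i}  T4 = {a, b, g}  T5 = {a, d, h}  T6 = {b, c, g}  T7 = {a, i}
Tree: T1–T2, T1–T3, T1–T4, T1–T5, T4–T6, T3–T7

A tree decomposition must satisfy three properties: every vertex lies in some bag; for every edge, both endpoints lie together in some bag; and for every vertex, the bags containing it form a connected subtree. Here vertex e appears in no bag, so the decomposition is invalid.

No — vertex e appears in no bag.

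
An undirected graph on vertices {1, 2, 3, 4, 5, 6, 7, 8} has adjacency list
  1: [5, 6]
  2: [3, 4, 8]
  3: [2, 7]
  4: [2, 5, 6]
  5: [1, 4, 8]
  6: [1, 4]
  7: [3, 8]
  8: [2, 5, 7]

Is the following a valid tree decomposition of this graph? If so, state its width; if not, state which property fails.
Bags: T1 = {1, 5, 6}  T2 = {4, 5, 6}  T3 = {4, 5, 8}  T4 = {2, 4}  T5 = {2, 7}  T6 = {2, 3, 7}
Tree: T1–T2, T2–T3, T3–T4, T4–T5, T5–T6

No — edge (8,2) lies in no bag.

A tree decomposition must satisfy three properties: every vertex lies in some bag; for every edge, both endpoints lie together in some bag; and for every vertex, the bags containing it form a connected subtree. Here edge (8,2) lies in no bag, so the decomposition is invalid.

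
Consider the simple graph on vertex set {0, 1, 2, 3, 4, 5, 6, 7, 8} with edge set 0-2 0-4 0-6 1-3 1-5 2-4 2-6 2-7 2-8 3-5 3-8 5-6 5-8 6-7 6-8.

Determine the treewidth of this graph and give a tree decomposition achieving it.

Each bag holds 3 vertices, so the decomposition has width 2, which upper-bounds the treewidth. On the other hand G contains the 3-clique {1, 3, 5}. A clique must lie in a single bag of any decomposition, so no decomposition can have width below 2. The upper and lower bounds meet at 2, so that is the treewidth.

Treewidth 2.
Bags: B1 = {2, 6, 7}  B2 = {2, 6, 8}  B3 = {0, 2, 6}  B4 = {5, 6, 8}  B5 = {3, 5, 8}  B6 = {0, 2, 4}  B7 = {1, 3, 5}
Tree: B1–B2, B1–B3, B2–B4, B4–B5, B3–B6, B5–B7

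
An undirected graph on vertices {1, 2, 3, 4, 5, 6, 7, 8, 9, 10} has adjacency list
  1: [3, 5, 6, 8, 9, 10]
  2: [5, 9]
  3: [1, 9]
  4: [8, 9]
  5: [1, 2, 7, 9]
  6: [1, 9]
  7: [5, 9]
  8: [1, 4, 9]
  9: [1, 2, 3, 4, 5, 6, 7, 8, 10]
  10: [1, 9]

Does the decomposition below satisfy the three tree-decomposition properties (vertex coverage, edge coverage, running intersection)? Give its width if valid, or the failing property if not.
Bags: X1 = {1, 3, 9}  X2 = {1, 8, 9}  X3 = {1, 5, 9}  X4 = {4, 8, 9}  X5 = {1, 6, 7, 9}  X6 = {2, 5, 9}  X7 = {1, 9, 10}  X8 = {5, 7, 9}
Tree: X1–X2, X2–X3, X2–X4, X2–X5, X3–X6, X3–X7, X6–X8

A tree decomposition must satisfy three properties: every vertex lies in some bag; for every edge, both endpoints lie together in some bag; and for every vertex, the bags containing it form a connected subtree. Here bags containing vertex 7 are not connected in the tree, so the decomposition is invalid.

No — bags containing vertex 7 are not connected in the tree.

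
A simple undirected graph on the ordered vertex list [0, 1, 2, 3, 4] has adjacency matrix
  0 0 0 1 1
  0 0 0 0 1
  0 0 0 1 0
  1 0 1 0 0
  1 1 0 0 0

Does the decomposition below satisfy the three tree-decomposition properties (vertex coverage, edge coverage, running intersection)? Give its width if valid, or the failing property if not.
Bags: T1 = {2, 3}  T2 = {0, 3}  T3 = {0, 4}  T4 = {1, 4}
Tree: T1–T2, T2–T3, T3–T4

Checking the three conditions: (i) the bags cover all of {0, 1, 2, 3, 4}; (ii) for each edge, some bag contains both endpoints; (iii) the bags containing any fixed vertex form a subtree. All hold, so the decomposition is valid with width 2 − 1 = 1.

Yes; width 1.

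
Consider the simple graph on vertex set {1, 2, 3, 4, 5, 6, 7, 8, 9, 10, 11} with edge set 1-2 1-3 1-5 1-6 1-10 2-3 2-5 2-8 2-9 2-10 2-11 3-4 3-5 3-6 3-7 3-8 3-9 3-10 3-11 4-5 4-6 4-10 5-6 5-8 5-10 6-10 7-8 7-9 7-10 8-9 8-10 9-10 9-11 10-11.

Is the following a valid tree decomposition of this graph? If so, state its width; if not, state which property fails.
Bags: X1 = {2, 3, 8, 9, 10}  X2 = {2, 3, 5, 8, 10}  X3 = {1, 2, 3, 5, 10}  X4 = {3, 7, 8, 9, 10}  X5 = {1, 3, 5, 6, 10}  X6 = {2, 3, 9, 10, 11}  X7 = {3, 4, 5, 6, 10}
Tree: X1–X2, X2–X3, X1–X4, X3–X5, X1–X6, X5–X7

Yes; width 4.

Checking the three conditions: (i) the bags cover all of {1, 2, 3, 4, 5, 6, 7, 8, 9, 10, 11}; (ii) for each edge, some bag contains both endpoints; (iii) the bags containing any fixed vertex form a subtree. All hold, so the decomposition is valid with width 5 − 1 = 4.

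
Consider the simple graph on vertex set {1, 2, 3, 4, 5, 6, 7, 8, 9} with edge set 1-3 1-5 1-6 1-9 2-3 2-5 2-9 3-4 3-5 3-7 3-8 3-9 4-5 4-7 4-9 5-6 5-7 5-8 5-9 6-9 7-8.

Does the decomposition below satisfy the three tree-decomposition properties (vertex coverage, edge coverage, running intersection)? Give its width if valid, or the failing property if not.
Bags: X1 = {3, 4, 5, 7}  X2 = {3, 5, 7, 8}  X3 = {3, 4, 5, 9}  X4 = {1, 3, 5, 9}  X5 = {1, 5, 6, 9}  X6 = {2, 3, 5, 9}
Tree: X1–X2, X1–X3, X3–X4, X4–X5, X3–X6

Yes; width 3.

Every vertex of G appears in some bag (union = {1, 2, 3, 4, 5, 6, 7, 8, 9}); every edge is covered by a bag; and for each vertex v the set of bags containing v is connected in the bag tree. The decomposition is therefore valid. The largest bag has 4 vertices, so the width is 3.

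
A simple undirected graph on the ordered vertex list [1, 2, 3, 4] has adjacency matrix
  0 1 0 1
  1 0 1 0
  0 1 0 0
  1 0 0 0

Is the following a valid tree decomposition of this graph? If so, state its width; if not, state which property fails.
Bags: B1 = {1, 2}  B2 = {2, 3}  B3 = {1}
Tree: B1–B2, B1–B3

No — vertex 4 appears in no bag.

A tree decomposition must satisfy three properties: every vertex lies in some bag; for every edge, both endpoints lie together in some bag; and for every vertex, the bags containing it form a connected subtree. Here vertex 4 appears in no bag, so the decomposition is invalid.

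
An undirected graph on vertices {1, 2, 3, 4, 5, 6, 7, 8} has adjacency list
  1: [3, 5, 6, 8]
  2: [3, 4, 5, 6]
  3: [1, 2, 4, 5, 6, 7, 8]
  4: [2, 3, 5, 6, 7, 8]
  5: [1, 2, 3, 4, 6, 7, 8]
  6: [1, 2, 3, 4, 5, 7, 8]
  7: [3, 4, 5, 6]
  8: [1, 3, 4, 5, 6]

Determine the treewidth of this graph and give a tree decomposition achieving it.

Treewidth 4.
Bags: B1 = {1, 3, 5, 6, 8}  B2 = {3, 4, 5, 6, 8}  B3 = {2, 3, 4, 5, 6}  B4 = {3, 4, 5, 6, 7}
Tree: B1–B2, B2–B3, B2–B4

Every bag has size at most 5, so the width is 5 − 1 = 4 and tw(G) ≤ 4. For the lower bound, the 5 vertices {1, 3, 5, 6, 8} are pairwise adjacent, and any tree decomposition puts a clique entirely inside one bag — forcing width ≥ 4. Combining the bounds, tw(G) = 4.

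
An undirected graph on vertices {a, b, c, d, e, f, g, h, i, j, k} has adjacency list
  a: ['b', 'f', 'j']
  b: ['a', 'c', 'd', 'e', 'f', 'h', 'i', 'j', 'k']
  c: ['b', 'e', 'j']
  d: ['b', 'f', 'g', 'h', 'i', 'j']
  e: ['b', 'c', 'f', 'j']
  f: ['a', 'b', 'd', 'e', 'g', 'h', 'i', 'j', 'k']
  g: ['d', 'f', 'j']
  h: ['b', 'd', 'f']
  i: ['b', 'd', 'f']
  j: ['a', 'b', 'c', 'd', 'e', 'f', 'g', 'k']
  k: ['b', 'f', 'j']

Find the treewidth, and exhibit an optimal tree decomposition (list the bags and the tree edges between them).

Treewidth 3.
One optimal decomposition is:
Bags: B1 = {b, c, e, j}  B2 = {b, e, f, j}  B3 = {b, d, f, j}  B4 = {b, d, f, h}  B5 = {b, d, f, i}  B6 = {a, b, f, j}  B7 = {d, f, g, j}  B8 = {b, f, j, k}
Tree: B1–B2, B2–B3, B3–B4, B4–B5, B3–B6, B3–B7, B2–B8

The largest bag has 4 vertices, giving width 3; this decomposition certifies tw(G) ≤ 3. For the lower bound, the 4 vertices {b, c, e, j} are pairwise adjacent, and any tree decomposition puts a clique entirely inside one bag — forcing width ≥ 3. Hence tw(G) = 3 exactly.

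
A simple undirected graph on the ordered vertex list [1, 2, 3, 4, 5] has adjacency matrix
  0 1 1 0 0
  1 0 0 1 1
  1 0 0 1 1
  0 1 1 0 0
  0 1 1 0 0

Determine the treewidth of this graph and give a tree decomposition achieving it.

Each bag holds 3 vertices, so the decomposition has width 2, which upper-bounds the treewidth. Since 2–5–3–1–2 is a cycle in G, G is not acyclic. Forests are exactly the graphs of treewidth ≤ 1, so tw(G) ≥ 2. The upper and lower bounds meet at 2, so that is the treewidth.

Treewidth 2.
Bags: B1 = {2, 3, 5}  B2 = {1, 2, 3}  B3 = {2, 3, 4}
Tree: B1–B2, B2–B3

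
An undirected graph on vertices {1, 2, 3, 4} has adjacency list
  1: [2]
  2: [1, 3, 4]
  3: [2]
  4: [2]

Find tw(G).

A width-1 tree decomposition is:
Bags: B1 = {2, 4}  B2 = {2, 3}  B3 = {1, 2}
Tree: B1–B2, B1–B3
The largest bag has 2 vertices, giving width 1; this decomposition certifies tw(G) ≤ 1. Since G has at least one edge (e.g. 2–4), it is not an edgeless graph, so tw(G) ≥ 1. The upper and lower bounds meet at 1, so that is the treewidth.

1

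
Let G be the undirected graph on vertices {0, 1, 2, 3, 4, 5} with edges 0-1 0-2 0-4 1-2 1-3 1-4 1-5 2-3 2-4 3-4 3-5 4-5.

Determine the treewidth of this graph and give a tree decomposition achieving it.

Every bag has size at most 4, so the width is 4 − 1 = 3 and tw(G) ≤ 3. For the lower bound, the 4 vertices {0, 1, 2, 4} are pairwise adjacent, and any tree decomposition puts a clique entirely inside one bag — forcing width ≥ 3. Hence tw(G) = 3 exactly.

Treewidth 3.
One such decomposition:
Bags: B1 = {1, 2, 3, 4}  B2 = {0, 1, 2, 4}  B3 = {1, 3, 4, 5}
Tree: B1–B2, B1–B3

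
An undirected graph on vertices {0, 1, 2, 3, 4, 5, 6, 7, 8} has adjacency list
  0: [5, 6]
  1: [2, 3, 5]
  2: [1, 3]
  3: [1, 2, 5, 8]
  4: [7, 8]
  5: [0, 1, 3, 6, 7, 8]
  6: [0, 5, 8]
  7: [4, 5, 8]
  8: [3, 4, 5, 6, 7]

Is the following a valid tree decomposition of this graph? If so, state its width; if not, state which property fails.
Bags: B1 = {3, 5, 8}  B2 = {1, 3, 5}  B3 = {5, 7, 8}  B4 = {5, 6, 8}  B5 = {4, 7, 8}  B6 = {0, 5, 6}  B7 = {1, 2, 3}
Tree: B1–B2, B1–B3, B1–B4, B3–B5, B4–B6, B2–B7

Vertex coverage: the bags together contain {0, 1, 2, 3, 4, 5, 6, 7, 8}, the full vertex set. Edge coverage: each edge of G has both endpoints in at least one bag. Running intersection: for every vertex, the bags containing it form a connected subtree. All three properties hold, so this is a valid tree decomposition of width max|bag| − 1 = 2, and hence tw(G) ≤ 2.

Yes; width 2.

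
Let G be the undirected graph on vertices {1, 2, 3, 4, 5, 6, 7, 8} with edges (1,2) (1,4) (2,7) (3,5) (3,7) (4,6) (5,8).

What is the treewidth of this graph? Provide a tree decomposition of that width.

Treewidth 1.
One such decomposition:
Bags: B1 = {5, 8}  B2 = {3, 5}  B3 = {3, 7}  B4 = {2, 7}  B5 = {1, 2}  B6 = {1, 4}  B7 = {4, 6}
Tree: B1–B2, B2–B3, B3–B4, B4–B5, B5–B6, B6–B7

Every bag has size at most 2, so the width is 2 − 1 = 1 and tw(G) ≤ 1. Any graph with an edge has treewidth ≥ 1, and G has the edge 8–5. Therefore the treewidth is 1.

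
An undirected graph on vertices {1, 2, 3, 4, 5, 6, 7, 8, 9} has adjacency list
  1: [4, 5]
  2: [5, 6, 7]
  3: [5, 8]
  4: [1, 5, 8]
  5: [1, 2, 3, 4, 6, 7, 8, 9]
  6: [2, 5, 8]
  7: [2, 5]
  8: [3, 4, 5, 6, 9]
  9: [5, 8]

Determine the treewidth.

2

A width-2 tree decomposition is:
Bags: B1 = {3, 5, 8}  B2 = {4, 5, 8}  B3 = {5, 6, 8}  B4 = {2, 5, 6}  B5 = {2, 5, 7}  B6 = {1, 4, 5}  B7 = {5, 8, 9}
Tree: B1–B2, B1–B3, B3–B4, B4–B5, B2–B6, B2–B7
Each bag holds 3 vertices, so the decomposition has width 2, which upper-bounds the treewidth. On the other hand G contains the 3-clique {5, 8, 9}. A clique must lie in a single bag of any decomposition, so no decomposition can have width below 2. Hence tw(G) = 2 exactly.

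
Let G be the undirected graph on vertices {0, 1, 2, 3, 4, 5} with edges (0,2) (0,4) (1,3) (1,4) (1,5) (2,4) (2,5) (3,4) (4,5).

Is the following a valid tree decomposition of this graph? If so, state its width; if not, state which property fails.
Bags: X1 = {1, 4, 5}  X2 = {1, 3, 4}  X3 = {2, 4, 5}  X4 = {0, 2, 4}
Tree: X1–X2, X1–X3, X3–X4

Yes; width 2.

Every vertex of G appears in some bag (union = {0, 1, 2, 3, 4, 5}); every edge is covered by a bag; and for each vertex v the set of bags containing v is connected in the bag tree. The decomposition is therefore valid. The largest bag has 3 vertices, so the width is 2.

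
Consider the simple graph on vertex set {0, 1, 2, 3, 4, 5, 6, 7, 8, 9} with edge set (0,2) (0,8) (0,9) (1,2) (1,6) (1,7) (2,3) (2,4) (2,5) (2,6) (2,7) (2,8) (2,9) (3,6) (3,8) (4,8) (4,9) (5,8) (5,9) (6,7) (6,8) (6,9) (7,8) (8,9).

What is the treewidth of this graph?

A width-3 tree decomposition is:
Bags: B1 = {2, 6, 8, 9}  B2 = {2, 6, 7, 8}  B3 = {0, 2, 8, 9}  B4 = {2, 4, 8, 9}  B5 = {2, 3, 6, 8}  B6 = {1, 2, 6, 7}  B7 = {2, 5, 8, 9}
Tree: B1–B2, B1–B3, B3–B4, B1–B5, B2–B6, B4–B7
Every bag has size at most 4, so the width is 4 − 1 = 3 and tw(G) ≤ 3. Conversely, {0, 2, 8, 9} is a clique of size 4, and the vertices of any clique must share a bag in every tree decomposition; so some bag has ≥ 4 vertices and tw(G) ≥ 3. The upper and lower bounds meet at 3, so that is the treewidth.

3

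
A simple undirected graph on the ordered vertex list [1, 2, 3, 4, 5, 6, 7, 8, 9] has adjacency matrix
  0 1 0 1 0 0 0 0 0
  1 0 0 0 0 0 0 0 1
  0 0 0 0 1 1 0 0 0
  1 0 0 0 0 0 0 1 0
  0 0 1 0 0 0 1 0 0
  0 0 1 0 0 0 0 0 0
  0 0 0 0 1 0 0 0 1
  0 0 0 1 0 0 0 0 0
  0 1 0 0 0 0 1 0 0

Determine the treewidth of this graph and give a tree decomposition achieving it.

Each bag holds 2 vertices, so the decomposition has width 1, which upper-bounds the treewidth. Since G has at least one edge (e.g. 6–3), it is not an edgeless graph, so tw(G) ≥ 1. The upper and lower bounds meet at 1, so that is the treewidth.

Treewidth 1.
One optimal decomposition is:
Bags: B1 = {3, 6}  B2 = {3, 5}  B3 = {5, 7}  B4 = {7, 9}  B5 = {2, 9}  B6 = {1, 2}  B7 = {1, 4}  B8 = {4, 8}
Tree: B1–B2, B2–B3, B3–B4, B4–B5, B5–B6, B6–B7, B7–B8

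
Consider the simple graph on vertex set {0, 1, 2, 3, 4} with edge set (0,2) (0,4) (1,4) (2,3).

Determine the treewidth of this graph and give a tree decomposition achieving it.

The largest bag has 2 vertices, giving width 1; this decomposition certifies tw(G) ≤ 1. G has an edge, so its treewidth is at least 1. Hence tw(G) = 1 exactly.

Treewidth 1.
One optimal decomposition is:
Bags: B1 = {2, 3}  B2 = {0, 2}  B3 = {0, 4}  B4 = {1, 4}
Tree: B1–B2, B2–B3, B3–B4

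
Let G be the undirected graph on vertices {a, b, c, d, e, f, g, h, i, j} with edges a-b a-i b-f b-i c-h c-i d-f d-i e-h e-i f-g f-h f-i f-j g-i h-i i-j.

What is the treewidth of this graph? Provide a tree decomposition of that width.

Each bag holds 3 vertices, so the decomposition has width 2, which upper-bounds the treewidth. Conversely, {a, b, i} is a clique of size 3, and the vertices of any clique must share a bag in every tree decomposition; so some bag has ≥ 3 vertices and tw(G) ≥ 2. Hence tw(G) = 2 exactly.

Treewidth 2.
Bags: B1 = {b, f, i}  B2 = {a, b, i}  B3 = {f, g, i}  B4 = {f, i, j}  B5 = {f, h, i}  B6 = {e, h, i}  B7 = {c, h, i}  B8 = {d, f, i}
Tree: B1–B2, B1–B3, B3–B4, B3–B5, B5–B6, B5–B7, B4–B8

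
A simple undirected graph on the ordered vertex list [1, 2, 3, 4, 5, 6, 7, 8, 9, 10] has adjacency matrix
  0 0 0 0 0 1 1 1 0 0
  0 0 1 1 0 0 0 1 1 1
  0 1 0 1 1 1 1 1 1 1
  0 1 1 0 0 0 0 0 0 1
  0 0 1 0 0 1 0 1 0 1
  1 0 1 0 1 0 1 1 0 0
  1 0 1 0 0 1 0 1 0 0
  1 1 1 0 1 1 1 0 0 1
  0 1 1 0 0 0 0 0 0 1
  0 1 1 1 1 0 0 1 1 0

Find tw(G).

A width-3 tree decomposition is:
Bags: B1 = {2, 3, 9, 10}  B2 = {2, 3, 4, 10}  B3 = {2, 3, 8, 10}  B4 = {3, 5, 8, 10}  B5 = {3, 5, 6, 8}  B6 = {3, 6, 7, 8}  B7 = {1, 6, 7, 8}
Tree: B1–B2, B1–B3, B3–B4, B4–B5, B5–B6, B6–B7
Each bag holds 4 vertices, so the decomposition has width 3, which upper-bounds the treewidth. Conversely, {1, 6, 7, 8} is a clique of size 4, and the vertices of any clique must share a bag in every tree decomposition; so some bag has ≥ 4 vertices and tw(G) ≥ 3. Hence tw(G) = 3 exactly.

3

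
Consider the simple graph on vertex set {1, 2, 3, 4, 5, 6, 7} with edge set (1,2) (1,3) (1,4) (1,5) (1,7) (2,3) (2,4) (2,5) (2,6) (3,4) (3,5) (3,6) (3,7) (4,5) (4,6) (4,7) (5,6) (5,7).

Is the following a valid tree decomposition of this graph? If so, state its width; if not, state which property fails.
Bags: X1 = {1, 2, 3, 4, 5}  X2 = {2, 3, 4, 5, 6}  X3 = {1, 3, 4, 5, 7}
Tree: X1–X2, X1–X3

Yes; width 4.

Checking the three conditions: (i) the bags cover all of {1, 2, 3, 4, 5, 6, 7}; (ii) for each edge, some bag contains both endpoints; (iii) the bags containing any fixed vertex form a subtree. All hold, so the decomposition is valid with width 5 − 1 = 4.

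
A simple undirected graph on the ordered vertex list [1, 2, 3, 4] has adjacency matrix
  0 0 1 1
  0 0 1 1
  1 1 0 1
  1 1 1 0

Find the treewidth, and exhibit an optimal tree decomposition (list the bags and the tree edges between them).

Treewidth 2.
One optimal decomposition is:
Bags: B1 = {2, 3, 4}  B2 = {1, 3, 4}
Tree: B1–B2

Every bag has size at most 3, so the width is 3 − 1 = 2 and tw(G) ≤ 2. For the lower bound, the 3 vertices {1, 3, 4} are pairwise adjacent, and any tree decomposition puts a clique entirely inside one bag — forcing width ≥ 2. Hence tw(G) = 2 exactly.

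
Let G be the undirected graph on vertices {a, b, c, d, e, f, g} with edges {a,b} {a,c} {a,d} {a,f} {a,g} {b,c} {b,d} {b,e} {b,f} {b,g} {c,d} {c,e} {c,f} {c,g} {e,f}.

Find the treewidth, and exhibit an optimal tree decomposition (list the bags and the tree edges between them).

Treewidth 3.
One such decomposition:
Bags: B1 = {a, b, c, d}  B2 = {a, b, c, g}  B3 = {a, b, c, f}  B4 = {b, c, e, f}
Tree: B1–B2, B2–B3, B3–B4

Every bag has size at most 4, so the width is 4 − 1 = 3 and tw(G) ≤ 3. On the other hand G contains the 4-clique {b, c, e, f}. A clique must lie in a single bag of any decomposition, so no decomposition can have width below 3. Combining the bounds, tw(G) = 3.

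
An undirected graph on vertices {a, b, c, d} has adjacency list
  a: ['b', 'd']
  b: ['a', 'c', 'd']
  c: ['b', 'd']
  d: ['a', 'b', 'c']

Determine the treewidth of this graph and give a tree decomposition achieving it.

Treewidth 2.
One such decomposition:
Bags: B1 = {b, c, d}  B2 = {a, b, d}
Tree: B1–B2

Every bag has size at most 3, so the width is 3 − 1 = 2 and tw(G) ≤ 2. For the lower bound, the 3 vertices {b, c, d} are pairwise adjacent, and any tree decomposition puts a clique entirely inside one bag — forcing width ≥ 2. The upper and lower bounds meet at 2, so that is the treewidth.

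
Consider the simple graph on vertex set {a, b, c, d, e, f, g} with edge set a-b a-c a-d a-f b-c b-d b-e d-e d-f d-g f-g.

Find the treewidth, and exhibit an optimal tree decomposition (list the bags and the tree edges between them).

Treewidth 2.
One optimal decomposition is:
Bags: B1 = {a, b, c}  B2 = {a, b, d}  B3 = {a, d, f}  B4 = {b, d, e}  B5 = {d, f, g}
Tree: B1–B2, B2–B3, B2–B4, B3–B5

The largest bag has 3 vertices, giving width 2; this decomposition certifies tw(G) ≤ 2. For the lower bound, the 3 vertices {b, d, e} are pairwise adjacent, and any tree decomposition puts a clique entirely inside one bag — forcing width ≥ 2. Therefore the treewidth is 2.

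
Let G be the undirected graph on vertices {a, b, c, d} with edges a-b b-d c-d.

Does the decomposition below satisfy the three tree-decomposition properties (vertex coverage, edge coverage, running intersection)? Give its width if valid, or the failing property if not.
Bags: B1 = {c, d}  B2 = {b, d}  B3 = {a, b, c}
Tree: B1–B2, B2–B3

A tree decomposition must satisfy three properties: every vertex lies in some bag; for every edge, both endpoints lie together in some bag; and for every vertex, the bags containing it form a connected subtree. Here bags containing vertex c are not connected in the tree, so the decomposition is invalid.

No — bags containing vertex c are not connected in the tree.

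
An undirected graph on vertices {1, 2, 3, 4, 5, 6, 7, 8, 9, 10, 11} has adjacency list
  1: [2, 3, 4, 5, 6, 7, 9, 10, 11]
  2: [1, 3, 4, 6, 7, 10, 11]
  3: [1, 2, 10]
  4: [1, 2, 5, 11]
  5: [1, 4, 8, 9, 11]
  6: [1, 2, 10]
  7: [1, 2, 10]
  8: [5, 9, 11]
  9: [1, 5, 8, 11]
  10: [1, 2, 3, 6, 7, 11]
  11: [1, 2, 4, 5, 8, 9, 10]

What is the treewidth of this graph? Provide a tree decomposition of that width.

Treewidth 3.
One such decomposition:
Bags: B1 = {1, 2, 10, 11}  B2 = {1, 2, 4, 11}  B3 = {1, 2, 6, 10}  B4 = {1, 2, 7, 10}  B5 = {1, 4, 5, 11}  B6 = {1, 5, 9, 11}  B7 = {1, 2, 3, 10}  B8 = {5, 8, 9, 11}
Tree: B1–B2, B1–B3, B1–B4, B2–B5, B5–B6, B1–B7, B6–B8

Every bag has size at most 4, so the width is 4 − 1 = 3 and tw(G) ≤ 3. Conversely, {5, 8, 9, 11} is a clique of size 4, and the vertices of any clique must share a bag in every tree decomposition; so some bag has ≥ 4 vertices and tw(G) ≥ 3. Therefore the treewidth is 3.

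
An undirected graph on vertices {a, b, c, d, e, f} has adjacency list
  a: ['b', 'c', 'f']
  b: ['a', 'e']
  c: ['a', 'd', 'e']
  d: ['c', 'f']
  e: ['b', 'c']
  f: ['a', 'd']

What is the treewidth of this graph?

2

A width-2 tree decomposition is:
Bags: B1 = {a, b, e}  B2 = {a, c, e}  B3 = {a, c, f}  B4 = {c, d, f}
Tree: B1–B2, B2–B3, B3–B4
The largest bag has 3 vertices, giving width 2; this decomposition certifies tw(G) ≤ 2. Since b–e–c–a–b is a cycle in G, G is not acyclic. Forests are exactly the graphs of treewidth ≤ 1, so tw(G) ≥ 2. Therefore the treewidth is 2.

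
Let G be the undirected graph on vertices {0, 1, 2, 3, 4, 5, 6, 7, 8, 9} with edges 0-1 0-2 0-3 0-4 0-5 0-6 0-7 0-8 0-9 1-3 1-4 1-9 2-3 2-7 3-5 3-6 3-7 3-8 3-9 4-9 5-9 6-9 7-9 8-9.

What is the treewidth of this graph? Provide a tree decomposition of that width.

Treewidth 3.
One such decomposition:
Bags: B1 = {0, 1, 3, 9}  B2 = {0, 3, 7, 9}  B3 = {0, 2, 3, 7}  B4 = {0, 3, 8, 9}  B5 = {0, 3, 5, 9}  B6 = {0, 3, 6, 9}  B7 = {0, 1, 4, 9}
Tree: B1–B2, B2–B3, B1–B4, B4–B5, B5–B6, B1–B7

The largest bag has 4 vertices, giving width 3; this decomposition certifies tw(G) ≤ 3. Conversely, {0, 1, 3, 9} is a clique of size 4, and the vertices of any clique must share a bag in every tree decomposition; so some bag has ≥ 4 vertices and tw(G) ≥ 3. Hence tw(G) = 3 exactly.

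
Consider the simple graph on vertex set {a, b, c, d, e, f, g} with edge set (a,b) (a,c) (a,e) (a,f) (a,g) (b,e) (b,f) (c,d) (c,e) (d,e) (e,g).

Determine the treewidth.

2

A width-2 tree decomposition is:
Bags: B1 = {a, b, e}  B2 = {a, c, e}  B3 = {c, d, e}  B4 = {a, b, f}  B5 = {a, e, g}
Tree: B1–B2, B2–B3, B1–B4, B1–B5
Every bag has size at most 3, so the width is 3 − 1 = 2 and tw(G) ≤ 2. Conversely, {c, d, e} is a clique of size 3, and the vertices of any clique must share a bag in every tree decomposition; so some bag has ≥ 3 vertices and tw(G) ≥ 2. The upper and lower bounds meet at 2, so that is the treewidth.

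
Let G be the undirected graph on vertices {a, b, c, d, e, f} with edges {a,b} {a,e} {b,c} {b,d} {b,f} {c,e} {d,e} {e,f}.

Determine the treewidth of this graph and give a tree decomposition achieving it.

Treewidth 2.
One optimal decomposition is:
Bags: B1 = {b, e, f}  B2 = {a, b, e}  B3 = {b, d, e}  B4 = {b, c, e}
Tree: B1–B2, B2–B3, B3–B4

The largest bag has 3 vertices, giving width 2; this decomposition certifies tw(G) ≤ 2. The edges f–e–a–b–f form a cycle, so G is not a tree and its treewidth is at least 2. Therefore the treewidth is 2.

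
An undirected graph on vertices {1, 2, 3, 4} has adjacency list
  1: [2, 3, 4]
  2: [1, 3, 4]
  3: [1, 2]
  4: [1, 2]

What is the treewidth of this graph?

A width-2 tree decomposition is:
Bags: B1 = {1, 2, 4}  B2 = {1, 2, 3}
Tree: B1–B2
Every bag has size at most 3, so the width is 3 − 1 = 2 and tw(G) ≤ 2. Conversely, {1, 2, 3} is a clique of size 3, and the vertices of any clique must share a bag in every tree decomposition; so some bag has ≥ 3 vertices and tw(G) ≥ 2. Hence tw(G) = 2 exactly.

2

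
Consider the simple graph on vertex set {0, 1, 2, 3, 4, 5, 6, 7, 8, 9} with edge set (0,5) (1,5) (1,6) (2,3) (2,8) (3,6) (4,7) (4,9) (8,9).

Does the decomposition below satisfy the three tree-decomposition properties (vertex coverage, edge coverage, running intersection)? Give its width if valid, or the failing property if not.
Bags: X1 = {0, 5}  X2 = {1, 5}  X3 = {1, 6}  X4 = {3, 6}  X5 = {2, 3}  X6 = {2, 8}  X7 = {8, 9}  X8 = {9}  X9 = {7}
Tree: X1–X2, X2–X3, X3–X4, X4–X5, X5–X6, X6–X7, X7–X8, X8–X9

A tree decomposition must satisfy three properties: every vertex lies in some bag; for every edge, both endpoints lie together in some bag; and for every vertex, the bags containing it form a connected subtree. Here vertex 4 appears in no bag, so the decomposition is invalid.

No — vertex 4 appears in no bag.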